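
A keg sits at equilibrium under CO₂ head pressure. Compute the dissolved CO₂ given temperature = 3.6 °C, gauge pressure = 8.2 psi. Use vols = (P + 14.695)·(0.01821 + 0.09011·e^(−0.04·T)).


vols = (8.2 + 14.695)·(0.01821 + 0.09011·e^(−0.04·3.6))

2.2033 volumes


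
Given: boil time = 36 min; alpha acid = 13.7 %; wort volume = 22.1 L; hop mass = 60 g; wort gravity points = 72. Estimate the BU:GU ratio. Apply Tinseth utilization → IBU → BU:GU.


U = 1.65·0.000125^(GP/1000)·(1−e^(−0.04t))/4.15;  IBU = (α/100)·m·U·1000/V;  BU:GU = IBU/GP
U = 1.65·0.000125^(72/1000)·(1−e^(−0.04·36))/4.15 = 0.1588
IBU = (13.7/100)·60·0.1588·1000/22.1 = 59.0825
BU:GU = 59.0825/72

0.8206


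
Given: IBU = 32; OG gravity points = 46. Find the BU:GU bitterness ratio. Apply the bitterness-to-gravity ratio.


BU:GU = IBU / OG_points
BU:GU = 32 / 46

0.6957


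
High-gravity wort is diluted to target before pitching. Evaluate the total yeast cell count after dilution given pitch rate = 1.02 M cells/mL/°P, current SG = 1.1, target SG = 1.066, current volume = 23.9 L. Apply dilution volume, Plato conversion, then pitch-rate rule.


V_w = V·((SG_c−1)/(SG_t−1)−1);  °P = 259 − 259/SG_t;  cells = rate·(V+V_w)·°P
V_w = 23.9·((1.1−1)/(1.066−1)−1) = 12.3121
V_final = 23.9 + 12.3121 = 36.2121
°P = 259 − 259/1.066 = 16.0356
cells = 1.02·36.2121·16.0356

592.2985 billion cells


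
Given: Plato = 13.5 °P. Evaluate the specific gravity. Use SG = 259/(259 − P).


SG = 259/(259 − 13.5)

1.0550


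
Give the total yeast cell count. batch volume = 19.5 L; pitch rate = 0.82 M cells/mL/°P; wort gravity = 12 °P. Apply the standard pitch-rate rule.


cells (billions) = rate · V_L · °P
cells = 0.82 · 19.5 · 12

191.8800 billion cells


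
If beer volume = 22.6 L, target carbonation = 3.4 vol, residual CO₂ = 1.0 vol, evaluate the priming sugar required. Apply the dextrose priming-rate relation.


sugar = (target − residual)·4.0·V
sugar = (3.4 − 1.0)·4.0·22.6

216.9600 g


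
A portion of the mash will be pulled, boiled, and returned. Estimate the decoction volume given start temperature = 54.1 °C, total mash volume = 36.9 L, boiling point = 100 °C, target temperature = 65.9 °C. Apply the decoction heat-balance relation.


V_dec = V_total·(T_target − T_start)/(T_boil − T_start)
V_dec = 36.9·(65.9 − 54.1)/(100 − 54.1)

9.4863 L


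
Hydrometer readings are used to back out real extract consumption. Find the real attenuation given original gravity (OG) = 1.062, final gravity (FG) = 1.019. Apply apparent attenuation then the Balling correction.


AA = (OG−FG)/(OG−1)·100;  RA = AA·0.8192
AA = (1.062 − 1.019)/(1.062 − 1)·100 = 69.3548
RA = 69.3548·0.8192

56.8155 %


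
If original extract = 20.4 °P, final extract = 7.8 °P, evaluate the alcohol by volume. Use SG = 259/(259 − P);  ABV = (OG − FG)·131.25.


OG = 259/(259 − 20.4) = 1.0855
FG = 259/(259 − 7.8) = 1.0311
ABV = (1.0855 − 1.0311)·131.25

7.1463 % ABV


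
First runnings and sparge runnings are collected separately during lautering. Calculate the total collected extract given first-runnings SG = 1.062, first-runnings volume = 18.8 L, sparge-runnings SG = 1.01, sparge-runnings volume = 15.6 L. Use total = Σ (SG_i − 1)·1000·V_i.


first = (1.062 − 1)·1000·18.8 = 1165.6000
sparge = (1.01 − 1)·1000·15.6 = 156.0000
total = 1165.6000 + 156.0000

1321.6000 gravity·L


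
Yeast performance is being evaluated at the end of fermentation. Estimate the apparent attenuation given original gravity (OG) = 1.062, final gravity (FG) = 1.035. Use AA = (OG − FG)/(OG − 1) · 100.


AA = (1.062 − 1.035)/(1.062 − 1) · 100

43.5484 %


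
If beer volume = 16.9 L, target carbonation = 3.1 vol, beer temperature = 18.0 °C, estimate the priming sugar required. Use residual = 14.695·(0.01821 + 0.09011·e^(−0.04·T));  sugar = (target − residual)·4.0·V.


residual = 14.695·(0.01821 + 0.09011·e^(−0.04·18.0)) = 0.9121
sugar = (3.1 − 0.9121)·4.0·16.9

147.8995 g


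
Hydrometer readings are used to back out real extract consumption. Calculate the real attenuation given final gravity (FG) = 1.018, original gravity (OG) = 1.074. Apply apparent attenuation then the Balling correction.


AA = (OG−FG)/(OG−1)·100;  RA = AA·0.8192
AA = (1.074 − 1.018)/(1.074 − 1)·100 = 75.6757
RA = 75.6757·0.8192

61.9935 %


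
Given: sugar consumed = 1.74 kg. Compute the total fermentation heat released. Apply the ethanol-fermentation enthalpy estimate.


Q = m_sugar · 590 kJ/kg
Q = 1.74 · 590

1026.6000 kJ


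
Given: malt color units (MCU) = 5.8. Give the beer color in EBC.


SRM = 1.4922·MCU^0.6859;  EBC = SRM·1.97
SRM = 1.4922·5.8^0.6859 = 4.9827
EBC = 4.9827·1.97

9.8159 EBC


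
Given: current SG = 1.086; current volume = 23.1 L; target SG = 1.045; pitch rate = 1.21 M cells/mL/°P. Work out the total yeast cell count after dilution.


V_w = V·((SG_c−1)/(SG_t−1)−1);  °P = 259 − 259/SG_t;  cells = rate·(V+V_w)·°P
V_w = 23.1·((1.086−1)/(1.045−1)−1) = 21.0467
V_final = 23.1 + 21.0467 = 44.1467
°P = 259 − 259/1.045 = 11.1531
cells = 1.21·44.1467·11.1531

595.7709 billion cells


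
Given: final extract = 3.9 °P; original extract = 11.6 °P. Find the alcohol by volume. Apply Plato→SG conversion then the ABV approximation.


SG = 259/(259 − P);  ABV = (OG − FG)·131.25
OG = 259/(259 − 11.6) = 1.0469
FG = 259/(259 − 3.9) = 1.0153
ABV = (1.0469 − 1.0153)·131.25

4.1474 % ABV


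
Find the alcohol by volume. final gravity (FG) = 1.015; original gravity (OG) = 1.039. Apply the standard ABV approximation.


ABV = (OG − FG) · 131.25
ABV = (1.039 − 1.015) · 131.25

3.1500 % ABV


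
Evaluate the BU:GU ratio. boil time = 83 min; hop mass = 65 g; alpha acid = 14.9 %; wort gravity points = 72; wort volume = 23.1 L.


U = 1.65·0.000125^(GP/1000)·(1−e^(−0.04t))/4.15;  IBU = (α/100)·m·U·1000/V;  BU:GU = IBU/GP
U = 1.65·0.000125^(72/1000)·(1−e^(−0.04·83))/4.15 = 0.2006
IBU = (14.9/100)·65·0.2006·1000/23.1 = 84.1219
BU:GU = 84.1219/72

1.1684


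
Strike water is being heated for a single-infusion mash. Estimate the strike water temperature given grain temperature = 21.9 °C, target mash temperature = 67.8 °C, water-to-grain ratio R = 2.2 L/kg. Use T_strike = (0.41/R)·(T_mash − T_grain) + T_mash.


T_strike = (0.41/2.2)·(67.8 − 21.9) + 67.8

76.3541 °C


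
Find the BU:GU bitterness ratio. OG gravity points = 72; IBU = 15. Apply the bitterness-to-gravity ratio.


BU:GU = IBU / OG_points
BU:GU = 15 / 72

0.2083


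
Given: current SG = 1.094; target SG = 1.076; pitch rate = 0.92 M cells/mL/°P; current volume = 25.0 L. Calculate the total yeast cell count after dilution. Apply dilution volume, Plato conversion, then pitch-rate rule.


V_w = V·((SG_c−1)/(SG_t−1)−1);  °P = 259 − 259/SG_t;  cells = rate·(V+V_w)·°P
V_w = 25.0·((1.094−1)/(1.076−1)−1) = 5.9211
V_final = 25.0 + 5.9211 = 30.9211
°P = 259 − 259/1.076 = 18.2937
cells = 0.92·30.9211·18.2937

520.4071 billion cells


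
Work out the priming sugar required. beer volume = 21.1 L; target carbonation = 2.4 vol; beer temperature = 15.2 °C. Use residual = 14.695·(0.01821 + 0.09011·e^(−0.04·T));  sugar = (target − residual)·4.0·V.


residual = 14.695·(0.01821 + 0.09011·e^(−0.04·15.2)) = 0.9885
sugar = (2.4 − 0.9885)·4.0·21.1

119.1286 g


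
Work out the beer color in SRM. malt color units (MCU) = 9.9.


SRM = 1.4922 · MCU^0.6859
SRM = 1.4922 · 9.9^0.6859

7.1901 SRM


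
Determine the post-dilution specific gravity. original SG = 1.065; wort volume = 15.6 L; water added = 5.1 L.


SG_new = 1 + (SG_old − 1)·V_old/(V_old + V_water)
pts = (1.065 − 1)·1000·15.6/(15.6 + 5.1) = 48.9855
SG_new = 1 + 48.9855/1000

1.0490


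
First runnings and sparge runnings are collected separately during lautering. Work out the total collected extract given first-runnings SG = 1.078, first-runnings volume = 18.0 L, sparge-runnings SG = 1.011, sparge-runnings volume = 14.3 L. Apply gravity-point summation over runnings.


total = Σ (SG_i − 1)·1000·V_i
first = (1.078 − 1)·1000·18.0 = 1404.0000
sparge = (1.011 − 1)·1000·14.3 = 157.3000
total = 1404.0000 + 157.3000

1561.3000 gravity·L


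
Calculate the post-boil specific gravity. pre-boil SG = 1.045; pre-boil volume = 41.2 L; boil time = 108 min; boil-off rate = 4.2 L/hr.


V_post = V_pre − rate·(t/60);  SG_post = 1 + (SG_pre−1)·V_pre/V_post
V_post = 41.2 − 4.2·(108/60) = 33.6400
SG_post = 1 + (1.045 − 1)·41.2/33.6400

1.0551


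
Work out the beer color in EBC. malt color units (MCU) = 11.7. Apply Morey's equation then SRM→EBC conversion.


SRM = 1.4922·MCU^0.6859;  EBC = SRM·1.97
SRM = 1.4922·11.7^0.6859 = 8.0630
EBC = 8.0630·1.97

15.8841 EBC


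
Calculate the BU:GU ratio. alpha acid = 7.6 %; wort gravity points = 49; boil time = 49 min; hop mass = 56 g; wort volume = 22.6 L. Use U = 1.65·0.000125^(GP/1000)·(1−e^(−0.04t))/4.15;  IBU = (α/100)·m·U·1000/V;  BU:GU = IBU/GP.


U = 1.65·0.000125^(49/1000)·(1−e^(−0.04·49))/4.15 = 0.2199
IBU = (7.6/100)·56·0.2199·1000/22.6 = 41.4135
BU:GU = 41.4135/49

0.8452


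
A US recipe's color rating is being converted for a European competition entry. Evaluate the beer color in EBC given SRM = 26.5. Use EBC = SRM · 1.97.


EBC = 26.5 · 1.97

52.2050 EBC


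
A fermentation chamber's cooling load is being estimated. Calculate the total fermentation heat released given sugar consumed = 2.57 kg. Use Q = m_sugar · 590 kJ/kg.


Q = 2.57 · 590

1516.3000 kJ


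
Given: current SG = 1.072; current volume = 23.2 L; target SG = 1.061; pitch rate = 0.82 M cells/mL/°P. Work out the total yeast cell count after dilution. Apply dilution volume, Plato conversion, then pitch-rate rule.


V_w = V·((SG_c−1)/(SG_t−1)−1);  °P = 259 − 259/SG_t;  cells = rate·(V+V_w)·°P
V_w = 23.2·((1.072−1)/(1.061−1)−1) = 4.1836
V_final = 23.2 + 4.1836 = 27.3836
°P = 259 − 259/1.061 = 14.8907
cells = 0.82·27.3836·14.8907

334.3634 billion cells


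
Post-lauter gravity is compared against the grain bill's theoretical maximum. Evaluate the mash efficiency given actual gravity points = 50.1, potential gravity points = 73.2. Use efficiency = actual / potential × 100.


efficiency = 50.1 / 73.2 × 100

68.4426 %


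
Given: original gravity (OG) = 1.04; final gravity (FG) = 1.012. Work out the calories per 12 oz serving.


ABW = (OG−FG)·131.25·0.79/FG;  °P = 259 − 259/SG (for OG→OE and FG→AE);  RE = 0.1808·OE + 0.8192·AE;  Cal = (6.9·ABW + 4·(RE−0.1))·FG·3.55
ABW = (1.04 − 1.012)·131.25·0.79/1.012 = 2.8688
OE = 259 − 259/1.04 = 9.9615 °P
AE = 259 − 259/1.012 = 3.0711 °P
RE = 0.1808·9.9615 + 0.8192·3.0711 = 4.3169 °P
Cal = (6.9·2.8688 + 4·(4.3169−0.1))·1.012·3.55

131.7141 kcal


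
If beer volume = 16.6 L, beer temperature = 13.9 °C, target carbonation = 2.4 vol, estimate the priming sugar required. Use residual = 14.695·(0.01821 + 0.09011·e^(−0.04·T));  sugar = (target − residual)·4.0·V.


residual = 14.695·(0.01821 + 0.09011·e^(−0.04·13.9)) = 1.0270
sugar = (2.4 − 1.0270)·4.0·16.6

91.1670 g


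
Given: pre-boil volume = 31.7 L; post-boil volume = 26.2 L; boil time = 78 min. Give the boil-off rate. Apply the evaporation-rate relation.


rate = (V_pre − V_post) / (t_min/60)
rate = (31.7 − 26.2) / (78/60)

4.2308 L/hr


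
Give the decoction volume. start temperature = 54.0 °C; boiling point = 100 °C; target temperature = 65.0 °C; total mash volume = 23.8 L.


V_dec = V_total·(T_target − T_start)/(T_boil − T_start)
V_dec = 23.8·(65.0 − 54.0)/(100 − 54.0)

5.6913 L


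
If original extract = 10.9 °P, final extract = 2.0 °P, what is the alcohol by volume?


SG = 259/(259 − P);  ABV = (OG − FG)·131.25
OG = 259/(259 − 10.9) = 1.0439
FG = 259/(259 − 2.0) = 1.0078
ABV = (1.0439 − 1.0078)·131.25

4.7449 % ABV


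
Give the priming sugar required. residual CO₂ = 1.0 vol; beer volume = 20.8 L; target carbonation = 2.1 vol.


sugar = (target − residual)·4.0·V
sugar = (2.1 − 1.0)·4.0·20.8

91.5200 g


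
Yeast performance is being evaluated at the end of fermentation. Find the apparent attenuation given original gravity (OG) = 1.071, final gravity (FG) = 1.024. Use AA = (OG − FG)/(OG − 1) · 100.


AA = (1.071 − 1.024)/(1.071 − 1) · 100

66.1972 %


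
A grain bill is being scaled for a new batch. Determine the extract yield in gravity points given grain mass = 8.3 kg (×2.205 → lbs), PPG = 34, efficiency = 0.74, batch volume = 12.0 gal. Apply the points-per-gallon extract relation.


points = lbs × PPG × eff / vol
lbs = 8.3 × 2.205 = 18.3015
points = 18.3015 × 34 × 0.74 / 12.0

38.3721 points


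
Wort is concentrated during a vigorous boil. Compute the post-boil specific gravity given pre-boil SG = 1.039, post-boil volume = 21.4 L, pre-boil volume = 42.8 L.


SG_post = 1 + (SG_pre − 1)·V_pre/V_post
pts_pre = (1.039 − 1)·1000 = 39.0000
pts_post = 39.0000·42.8/21.4 = 78.0000
SG_post = 1 + 78.0000/1000

1.0780


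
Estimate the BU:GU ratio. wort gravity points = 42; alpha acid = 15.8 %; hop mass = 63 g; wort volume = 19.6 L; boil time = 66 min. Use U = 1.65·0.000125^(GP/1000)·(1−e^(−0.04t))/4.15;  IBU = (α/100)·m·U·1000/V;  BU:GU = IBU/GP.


U = 1.65·0.000125^(42/1000)·(1−e^(−0.04·66))/4.15 = 0.2531
IBU = (15.8/100)·63·0.2531·1000/19.6 = 128.5566
BU:GU = 128.5566/42

3.0609


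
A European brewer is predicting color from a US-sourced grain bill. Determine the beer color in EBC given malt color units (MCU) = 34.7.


SRM = 1.4922·MCU^0.6859;  EBC = SRM·1.97
SRM = 1.4922·34.7^0.6859 = 16.9957
EBC = 16.9957·1.97

33.4815 EBC


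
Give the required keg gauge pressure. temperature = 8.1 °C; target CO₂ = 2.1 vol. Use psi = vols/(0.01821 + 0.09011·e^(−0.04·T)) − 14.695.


psi = 2.1/(0.01821 + 0.09011·e^(−0.04·8.1)) − 14.695

10.4903 psi


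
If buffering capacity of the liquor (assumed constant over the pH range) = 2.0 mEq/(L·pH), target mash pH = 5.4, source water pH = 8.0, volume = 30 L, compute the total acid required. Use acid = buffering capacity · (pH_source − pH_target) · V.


acid = 2.0 · (8.0 − 5.4) · 30

156.0000 mEq


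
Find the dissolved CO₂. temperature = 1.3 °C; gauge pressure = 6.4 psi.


vols = (P + 14.695)·(0.01821 + 0.09011·e^(−0.04·T))
vols = (6.4 + 14.695)·(0.01821 + 0.09011·e^(−0.04·1.3))

2.1887 volumes


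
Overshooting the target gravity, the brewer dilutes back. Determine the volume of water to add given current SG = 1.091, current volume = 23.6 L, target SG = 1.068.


V_water = V·((SG_curr − 1)/(SG_target − 1) − 1)
V_water = 23.6·((1.091 − 1)/(1.068 − 1) − 1)

7.9824 L


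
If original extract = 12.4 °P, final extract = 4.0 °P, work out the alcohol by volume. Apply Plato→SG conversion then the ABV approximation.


SG = 259/(259 − P);  ABV = (OG − FG)·131.25
OG = 259/(259 − 12.4) = 1.0503
FG = 259/(259 − 4.0) = 1.0157
ABV = (1.0503 − 1.0157)·131.25

4.5409 % ABV


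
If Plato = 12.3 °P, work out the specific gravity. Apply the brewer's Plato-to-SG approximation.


SG = 259/(259 − P)
SG = 259/(259 − 12.3)

1.0499


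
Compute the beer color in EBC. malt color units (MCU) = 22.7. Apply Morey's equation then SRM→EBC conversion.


SRM = 1.4922·MCU^0.6859;  EBC = SRM·1.97
SRM = 1.4922·22.7^0.6859 = 12.7036
EBC = 12.7036·1.97

25.0260 EBC


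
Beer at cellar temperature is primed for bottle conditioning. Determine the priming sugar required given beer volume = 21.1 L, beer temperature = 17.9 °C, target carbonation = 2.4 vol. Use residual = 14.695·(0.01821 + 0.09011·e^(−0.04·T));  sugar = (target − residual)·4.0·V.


residual = 14.695·(0.01821 + 0.09011·e^(−0.04·17.9)) = 0.9147
sugar = (2.4 − 0.9147)·4.0·21.1

125.3576 g


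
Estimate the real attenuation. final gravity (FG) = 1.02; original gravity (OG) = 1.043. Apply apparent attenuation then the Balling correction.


AA = (OG−FG)/(OG−1)·100;  RA = AA·0.8192
AA = (1.043 − 1.02)/(1.043 − 1)·100 = 53.4884
RA = 53.4884·0.8192

43.8177 %


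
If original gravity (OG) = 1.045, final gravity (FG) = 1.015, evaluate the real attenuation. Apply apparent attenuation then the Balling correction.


AA = (OG−FG)/(OG−1)·100;  RA = AA·0.8192
AA = (1.045 − 1.015)/(1.045 − 1)·100 = 66.6667
RA = 66.6667·0.8192

54.6133 %


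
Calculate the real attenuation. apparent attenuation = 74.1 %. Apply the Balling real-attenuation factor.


RA = AA · 0.8192
RA = 74.1 · 0.8192

60.7027 %


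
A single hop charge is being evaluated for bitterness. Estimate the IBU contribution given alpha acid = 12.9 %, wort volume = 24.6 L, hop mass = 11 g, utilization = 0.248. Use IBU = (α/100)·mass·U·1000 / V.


IBU = (12.9/100)·11·0.248·1000 / 24.6

14.3054 IBU


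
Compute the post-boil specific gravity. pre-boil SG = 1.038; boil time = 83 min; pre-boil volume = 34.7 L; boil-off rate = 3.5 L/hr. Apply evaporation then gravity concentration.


V_post = V_pre − rate·(t/60);  SG_post = 1 + (SG_pre−1)·V_pre/V_post
V_post = 34.7 − 3.5·(83/60) = 29.8583
SG_post = 1 + (1.038 − 1)·34.7/29.8583

1.0442


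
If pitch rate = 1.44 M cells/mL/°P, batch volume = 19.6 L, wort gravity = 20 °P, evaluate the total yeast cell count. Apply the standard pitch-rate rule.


cells (billions) = rate · V_L · °P
cells = 1.44 · 19.6 · 20

564.4800 billion cells


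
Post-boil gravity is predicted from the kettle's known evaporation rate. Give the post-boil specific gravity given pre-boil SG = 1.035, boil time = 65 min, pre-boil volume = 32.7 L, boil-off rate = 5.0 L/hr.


V_post = V_pre − rate·(t/60);  SG_post = 1 + (SG_pre−1)·V_pre/V_post
V_post = 32.7 − 5.0·(65/60) = 27.2833
SG_post = 1 + (1.035 − 1)·32.7/27.2833

1.0419


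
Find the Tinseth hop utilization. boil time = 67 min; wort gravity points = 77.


U = 1.65·0.000125^(GP/1000) · (1 − e^(−0.04·t))/4.15
bigness = 1.65·0.000125^(77/1000) = 0.8259
boil_factor = (1 − e^(−0.04·67))/4.15 = 0.2244
U = 0.8259 · 0.2244

0.1854


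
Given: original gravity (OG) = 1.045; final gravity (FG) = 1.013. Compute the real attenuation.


AA = (OG−FG)/(OG−1)·100;  RA = AA·0.8192
AA = (1.045 − 1.013)/(1.045 − 1)·100 = 71.1111
RA = 71.1111·0.8192

58.2542 %


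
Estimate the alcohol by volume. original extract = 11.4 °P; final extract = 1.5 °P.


SG = 259/(259 − P);  ABV = (OG − FG)·131.25
OG = 259/(259 − 11.4) = 1.0460
FG = 259/(259 − 1.5) = 1.0058
ABV = (1.0460 − 1.0058)·131.25

5.2784 % ABV


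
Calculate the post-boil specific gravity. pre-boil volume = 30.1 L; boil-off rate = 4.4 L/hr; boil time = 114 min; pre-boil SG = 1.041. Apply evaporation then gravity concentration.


V_post = V_pre − rate·(t/60);  SG_post = 1 + (SG_pre−1)·V_pre/V_post
V_post = 30.1 − 4.4·(114/60) = 21.7400
SG_post = 1 + (1.041 − 1)·30.1/21.7400

1.0568


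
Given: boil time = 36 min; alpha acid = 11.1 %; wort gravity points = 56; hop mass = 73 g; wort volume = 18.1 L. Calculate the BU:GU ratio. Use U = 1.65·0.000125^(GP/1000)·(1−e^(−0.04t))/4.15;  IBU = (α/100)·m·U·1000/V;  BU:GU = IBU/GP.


U = 1.65·0.000125^(56/1000)·(1−e^(−0.04·36))/4.15 = 0.1834
IBU = (11.1/100)·73·0.1834·1000/18.1 = 82.1099
BU:GU = 82.1099/56

1.4662


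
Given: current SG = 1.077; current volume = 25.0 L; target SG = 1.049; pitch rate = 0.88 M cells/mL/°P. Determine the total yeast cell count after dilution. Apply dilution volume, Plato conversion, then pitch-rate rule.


V_w = V·((SG_c−1)/(SG_t−1)−1);  °P = 259 − 259/SG_t;  cells = rate·(V+V_w)·°P
V_w = 25.0·((1.077−1)/(1.049−1)−1) = 14.2857
V_final = 25.0 + 14.2857 = 39.2857
°P = 259 − 259/1.049 = 12.0982
cells = 0.88·39.2857·12.0982

418.2517 billion cells


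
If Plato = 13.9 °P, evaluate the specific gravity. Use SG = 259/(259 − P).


SG = 259/(259 − 13.9)

1.0567


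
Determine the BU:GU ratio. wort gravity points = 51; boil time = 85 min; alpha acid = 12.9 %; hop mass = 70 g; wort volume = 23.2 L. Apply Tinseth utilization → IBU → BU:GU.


U = 1.65·0.000125^(GP/1000)·(1−e^(−0.04t))/4.15;  IBU = (α/100)·m·U·1000/V;  BU:GU = IBU/GP
U = 1.65·0.000125^(51/1000)·(1−e^(−0.04·85))/4.15 = 0.2430
IBU = (12.9/100)·70·0.2430·1000/23.2 = 94.5882
BU:GU = 94.5882/51

1.8547


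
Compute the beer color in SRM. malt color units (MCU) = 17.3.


SRM = 1.4922 · MCU^0.6859
SRM = 1.4922 · 17.3^0.6859

10.5439 SRM


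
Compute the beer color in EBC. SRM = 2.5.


EBC = SRM · 1.97
EBC = 2.5 · 1.97

4.9250 EBC


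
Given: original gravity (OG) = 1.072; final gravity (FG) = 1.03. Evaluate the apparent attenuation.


AA = (OG − FG)/(OG − 1) · 100
AA = (1.072 − 1.03)/(1.072 − 1) · 100

58.3333 %


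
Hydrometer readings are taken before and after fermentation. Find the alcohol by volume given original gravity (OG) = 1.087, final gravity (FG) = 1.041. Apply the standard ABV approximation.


ABV = (OG − FG) · 131.25
ABV = (1.087 − 1.041) · 131.25

6.0375 % ABV


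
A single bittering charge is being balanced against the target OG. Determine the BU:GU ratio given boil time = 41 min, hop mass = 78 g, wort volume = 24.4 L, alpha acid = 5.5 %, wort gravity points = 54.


U = 1.65·0.000125^(GP/1000)·(1−e^(−0.04t))/4.15;  IBU = (α/100)·m·U·1000/V;  BU:GU = IBU/GP
U = 1.65·0.000125^(54/1000)·(1−e^(−0.04·41))/4.15 = 0.1972
IBU = (5.5/100)·78·0.1972·1000/24.4 = 34.6803
BU:GU = 34.6803/54

0.6422


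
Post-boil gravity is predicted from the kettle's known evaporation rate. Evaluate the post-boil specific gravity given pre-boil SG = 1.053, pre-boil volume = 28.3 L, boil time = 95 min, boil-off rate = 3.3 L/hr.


V_post = V_pre − rate·(t/60);  SG_post = 1 + (SG_pre−1)·V_pre/V_post
V_post = 28.3 − 3.3·(95/60) = 23.0750
SG_post = 1 + (1.053 − 1)·28.3/23.0750

1.0650


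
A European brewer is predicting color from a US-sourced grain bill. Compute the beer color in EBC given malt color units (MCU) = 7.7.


SRM = 1.4922·MCU^0.6859;  EBC = SRM·1.97
SRM = 1.4922·7.7^0.6859 = 6.0516
EBC = 6.0516·1.97

11.9217 EBC


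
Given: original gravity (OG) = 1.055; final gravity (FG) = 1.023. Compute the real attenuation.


AA = (OG−FG)/(OG−1)·100;  RA = AA·0.8192
AA = (1.055 − 1.023)/(1.055 − 1)·100 = 58.1818
RA = 58.1818·0.8192

47.6625 %


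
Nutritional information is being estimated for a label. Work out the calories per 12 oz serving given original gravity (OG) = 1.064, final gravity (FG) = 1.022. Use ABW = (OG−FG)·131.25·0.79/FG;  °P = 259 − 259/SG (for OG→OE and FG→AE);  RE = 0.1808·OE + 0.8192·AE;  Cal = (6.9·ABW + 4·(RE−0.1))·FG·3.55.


ABW = (1.064 − 1.022)·131.25·0.79/1.022 = 4.2611
OE = 259 − 259/1.064 = 15.5789 °P
AE = 259 − 259/1.022 = 5.5753 °P
RE = 0.1808·15.5789 + 0.8192·5.5753 = 7.3840 °P
Cal = (6.9·4.2611 + 4·(7.3840−0.1))·1.022·3.55

212.3809 kcal


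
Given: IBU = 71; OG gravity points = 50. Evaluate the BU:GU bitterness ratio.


BU:GU = IBU / OG_points
BU:GU = 71 / 50

1.4200


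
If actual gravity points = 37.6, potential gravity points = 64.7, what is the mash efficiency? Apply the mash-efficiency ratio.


efficiency = actual / potential × 100
efficiency = 37.6 / 64.7 × 100

58.1144 %


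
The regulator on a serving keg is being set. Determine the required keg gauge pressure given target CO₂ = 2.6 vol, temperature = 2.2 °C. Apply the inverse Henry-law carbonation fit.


psi = vols/(0.01821 + 0.09011·e^(−0.04·T)) − 14.695
psi = 2.6/(0.01821 + 0.09011·e^(−0.04·2.2)) − 14.695

11.1168 psi


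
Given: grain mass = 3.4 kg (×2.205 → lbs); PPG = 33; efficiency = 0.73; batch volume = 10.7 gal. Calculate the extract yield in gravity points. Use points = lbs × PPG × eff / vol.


lbs = 3.4 × 2.205 = 7.4970
points = 7.4970 × 33 × 0.73 / 10.7

16.8788 points


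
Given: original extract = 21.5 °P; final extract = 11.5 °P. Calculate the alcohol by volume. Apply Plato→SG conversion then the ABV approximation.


SG = 259/(259 − P);  ABV = (OG − FG)·131.25
OG = 259/(259 − 21.5) = 1.0905
FG = 259/(259 − 11.5) = 1.0465
ABV = (1.0905 − 1.0465)·131.25

5.7831 % ABV


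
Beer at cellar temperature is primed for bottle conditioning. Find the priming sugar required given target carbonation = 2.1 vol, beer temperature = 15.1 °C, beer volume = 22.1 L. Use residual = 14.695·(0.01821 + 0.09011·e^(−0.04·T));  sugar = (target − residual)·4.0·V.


residual = 14.695·(0.01821 + 0.09011·e^(−0.04·15.1)) = 0.9914
sugar = (2.1 − 0.9914)·4.0·22.1

97.9991 g


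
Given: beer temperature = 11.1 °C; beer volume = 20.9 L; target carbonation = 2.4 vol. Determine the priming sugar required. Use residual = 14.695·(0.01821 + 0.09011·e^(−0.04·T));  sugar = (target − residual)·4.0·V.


residual = 14.695·(0.01821 + 0.09011·e^(−0.04·11.1)) = 1.1170
sugar = (2.4 − 1.1170)·4.0·20.9

107.2586 g


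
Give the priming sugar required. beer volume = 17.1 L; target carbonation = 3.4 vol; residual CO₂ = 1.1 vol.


sugar = (target − residual)·4.0·V
sugar = (3.4 − 1.1)·4.0·17.1

157.3200 g


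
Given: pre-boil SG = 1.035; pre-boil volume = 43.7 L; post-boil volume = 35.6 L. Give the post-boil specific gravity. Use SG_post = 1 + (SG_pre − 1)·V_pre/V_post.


pts_pre = (1.035 − 1)·1000 = 35.0000
pts_post = 35.0000·43.7/35.6 = 42.9635
SG_post = 1 + 42.9635/1000

1.0430


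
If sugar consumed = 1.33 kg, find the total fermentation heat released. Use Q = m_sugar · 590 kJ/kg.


Q = 1.33 · 590

784.7000 kJ


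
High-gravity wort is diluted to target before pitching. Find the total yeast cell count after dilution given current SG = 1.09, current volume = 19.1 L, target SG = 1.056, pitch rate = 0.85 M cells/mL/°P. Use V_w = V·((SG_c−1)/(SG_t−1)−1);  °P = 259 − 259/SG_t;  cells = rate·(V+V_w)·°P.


V_w = 19.1·((1.09−1)/(1.056−1)−1) = 11.5964
V_final = 19.1 + 11.5964 = 30.6964
°P = 259 − 259/1.056 = 13.7348
cells = 0.85·30.6964·13.7348

358.3692 billion cells


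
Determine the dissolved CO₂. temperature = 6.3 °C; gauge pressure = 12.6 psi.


vols = (P + 14.695)·(0.01821 + 0.09011·e^(−0.04·T))
vols = (12.6 + 14.695)·(0.01821 + 0.09011·e^(−0.04·6.3))

2.4087 volumes


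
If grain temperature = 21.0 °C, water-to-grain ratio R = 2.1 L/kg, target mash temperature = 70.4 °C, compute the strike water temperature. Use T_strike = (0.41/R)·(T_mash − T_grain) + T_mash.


T_strike = (0.41/2.1)·(70.4 − 21.0) + 70.4

80.0448 °C


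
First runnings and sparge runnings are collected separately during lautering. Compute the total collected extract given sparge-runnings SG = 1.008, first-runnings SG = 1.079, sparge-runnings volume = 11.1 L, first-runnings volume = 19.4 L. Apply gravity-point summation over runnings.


total = Σ (SG_i − 1)·1000·V_i
first = (1.079 − 1)·1000·19.4 = 1532.6000
sparge = (1.008 − 1)·1000·11.1 = 88.8000
total = 1532.6000 + 88.8000

1621.4000 gravity·L


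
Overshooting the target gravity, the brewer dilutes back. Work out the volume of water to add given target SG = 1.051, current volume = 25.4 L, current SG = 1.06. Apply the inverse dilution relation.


V_water = V·((SG_curr − 1)/(SG_target − 1) − 1)
V_water = 25.4·((1.06 − 1)/(1.051 − 1) − 1)

4.4824 L


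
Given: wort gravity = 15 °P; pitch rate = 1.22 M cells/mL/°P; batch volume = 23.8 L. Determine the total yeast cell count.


cells (billions) = rate · V_L · °P
cells = 1.22 · 23.8 · 15

435.5400 billion cells


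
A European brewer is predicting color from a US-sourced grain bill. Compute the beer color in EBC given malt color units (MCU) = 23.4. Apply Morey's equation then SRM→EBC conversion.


SRM = 1.4922·MCU^0.6859;  EBC = SRM·1.97
SRM = 1.4922·23.4^0.6859 = 12.9710
EBC = 12.9710·1.97

25.5528 EBC


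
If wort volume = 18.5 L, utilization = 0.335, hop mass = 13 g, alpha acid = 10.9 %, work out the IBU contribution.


IBU = (α/100)·mass·U·1000 / V
IBU = (10.9/100)·13·0.335·1000 / 18.5

25.6592 IBU


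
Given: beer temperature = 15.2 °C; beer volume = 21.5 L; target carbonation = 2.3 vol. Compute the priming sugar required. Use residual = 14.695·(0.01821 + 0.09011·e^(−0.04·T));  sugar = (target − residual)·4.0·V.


residual = 14.695·(0.01821 + 0.09011·e^(−0.04·15.2)) = 0.9885
sugar = (2.3 − 0.9885)·4.0·21.5

112.7870 g


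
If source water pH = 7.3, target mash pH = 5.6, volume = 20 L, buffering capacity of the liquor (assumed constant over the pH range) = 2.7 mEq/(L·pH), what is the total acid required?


acid = buffering capacity · (pH_source − pH_target) · V
acid = 2.7 · (7.3 − 5.6) · 20

91.8000 mEq


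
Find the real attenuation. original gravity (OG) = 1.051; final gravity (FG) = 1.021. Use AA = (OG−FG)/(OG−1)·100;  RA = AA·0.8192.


AA = (1.051 − 1.021)/(1.051 − 1)·100 = 58.8235
RA = 58.8235·0.8192

48.1882 %


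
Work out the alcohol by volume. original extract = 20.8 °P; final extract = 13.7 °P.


SG = 259/(259 − P);  ABV = (OG − FG)·131.25
OG = 259/(259 − 20.8) = 1.0873
FG = 259/(259 − 13.7) = 1.0558
ABV = (1.0873 − 1.0558)·131.25

4.1306 % ABV


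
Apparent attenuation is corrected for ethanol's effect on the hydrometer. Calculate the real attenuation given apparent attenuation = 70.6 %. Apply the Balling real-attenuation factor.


RA = AA · 0.8192
RA = 70.6 · 0.8192

57.8355 %


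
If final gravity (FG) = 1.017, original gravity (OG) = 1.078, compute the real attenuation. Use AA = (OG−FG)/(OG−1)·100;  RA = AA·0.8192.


AA = (1.078 − 1.017)/(1.078 − 1)·100 = 78.2051
RA = 78.2051·0.8192

64.0656 %


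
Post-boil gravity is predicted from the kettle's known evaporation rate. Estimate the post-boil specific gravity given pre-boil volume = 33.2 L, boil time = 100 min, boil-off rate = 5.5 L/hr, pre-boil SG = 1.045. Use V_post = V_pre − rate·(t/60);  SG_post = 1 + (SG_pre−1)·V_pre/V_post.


V_post = 33.2 − 5.5·(100/60) = 24.0333
SG_post = 1 + (1.045 − 1)·33.2/24.0333

1.0622


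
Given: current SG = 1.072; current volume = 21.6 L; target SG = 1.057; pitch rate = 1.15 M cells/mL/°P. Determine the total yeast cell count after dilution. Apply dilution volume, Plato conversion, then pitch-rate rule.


V_w = V·((SG_c−1)/(SG_t−1)−1);  °P = 259 − 259/SG_t;  cells = rate·(V+V_w)·°P
V_w = 21.6·((1.072−1)/(1.057−1)−1) = 5.6842
V_final = 21.6 + 5.6842 = 27.2842
°P = 259 − 259/1.057 = 13.9669
cells = 1.15·27.2842·13.9669

438.2368 billion cells


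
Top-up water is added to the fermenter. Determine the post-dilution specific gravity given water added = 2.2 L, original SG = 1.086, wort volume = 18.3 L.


SG_new = 1 + (SG_old − 1)·V_old/(V_old + V_water)
pts = (1.086 − 1)·1000·18.3/(18.3 + 2.2) = 76.7707
SG_new = 1 + 76.7707/1000

1.0768


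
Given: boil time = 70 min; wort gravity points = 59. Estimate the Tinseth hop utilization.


U = 1.65·0.000125^(GP/1000) · (1 − e^(−0.04·t))/4.15
bigness = 1.65·0.000125^(59/1000) = 0.9710
boil_factor = (1 − e^(−0.04·70))/4.15 = 0.2263
U = 0.9710 · 0.2263

0.2197


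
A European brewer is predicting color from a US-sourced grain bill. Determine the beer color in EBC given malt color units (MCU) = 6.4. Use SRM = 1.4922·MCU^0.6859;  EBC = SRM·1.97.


SRM = 1.4922·6.4^0.6859 = 5.3307
EBC = 5.3307·1.97

10.5015 EBC


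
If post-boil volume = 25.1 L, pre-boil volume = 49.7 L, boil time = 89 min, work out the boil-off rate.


rate = (V_pre − V_post) / (t_min/60)
rate = (49.7 − 25.1) / (89/60)

16.5843 L/hr


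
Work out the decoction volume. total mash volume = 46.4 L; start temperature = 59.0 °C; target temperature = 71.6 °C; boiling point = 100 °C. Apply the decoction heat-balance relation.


V_dec = V_total·(T_target − T_start)/(T_boil − T_start)
V_dec = 46.4·(71.6 − 59.0)/(100 − 59.0)

14.2595 L


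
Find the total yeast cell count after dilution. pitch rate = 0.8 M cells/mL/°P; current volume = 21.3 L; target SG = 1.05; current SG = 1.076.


V_w = V·((SG_c−1)/(SG_t−1)−1);  °P = 259 − 259/SG_t;  cells = rate·(V+V_w)·°P
V_w = 21.3·((1.076−1)/(1.05−1)−1) = 11.0760
V_final = 21.3 + 11.0760 = 32.3760
°P = 259 − 259/1.05 = 12.3333
cells = 0.8·32.3760·12.3333

319.4432 billion cells


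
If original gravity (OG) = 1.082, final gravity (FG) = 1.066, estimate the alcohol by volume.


ABV = (OG − FG) · 131.25
ABV = (1.082 − 1.066) · 131.25

2.1000 % ABV


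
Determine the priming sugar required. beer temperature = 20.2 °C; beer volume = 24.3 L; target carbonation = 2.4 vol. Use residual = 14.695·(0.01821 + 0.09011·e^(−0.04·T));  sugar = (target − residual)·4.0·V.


residual = 14.695·(0.01821 + 0.09011·e^(−0.04·20.2)) = 0.8578
sugar = (2.4 − 0.8578)·4.0·24.3

149.8978 g


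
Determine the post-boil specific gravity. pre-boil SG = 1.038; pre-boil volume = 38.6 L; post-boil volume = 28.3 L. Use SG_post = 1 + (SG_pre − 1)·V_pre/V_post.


pts_pre = (1.038 − 1)·1000 = 38.0000
pts_post = 38.0000·38.6/28.3 = 51.8304
SG_post = 1 + 51.8304/1000

1.0518


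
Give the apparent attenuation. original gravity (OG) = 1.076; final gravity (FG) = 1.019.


AA = (OG − FG)/(OG − 1) · 100
AA = (1.076 − 1.019)/(1.076 − 1) · 100

75.0000 %


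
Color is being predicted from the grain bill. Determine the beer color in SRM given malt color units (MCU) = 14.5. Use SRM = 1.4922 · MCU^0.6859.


SRM = 1.4922 · 14.5^0.6859

9.3413 SRM


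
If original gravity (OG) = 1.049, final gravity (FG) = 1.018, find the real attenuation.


AA = (OG−FG)/(OG−1)·100;  RA = AA·0.8192
AA = (1.049 − 1.018)/(1.049 − 1)·100 = 63.2653
RA = 63.2653·0.8192

51.8269 %


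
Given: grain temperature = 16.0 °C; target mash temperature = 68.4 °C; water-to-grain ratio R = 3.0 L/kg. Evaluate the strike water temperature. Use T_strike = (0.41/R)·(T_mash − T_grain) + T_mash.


T_strike = (0.41/3.0)·(68.4 − 16.0) + 68.4

75.5613 °C


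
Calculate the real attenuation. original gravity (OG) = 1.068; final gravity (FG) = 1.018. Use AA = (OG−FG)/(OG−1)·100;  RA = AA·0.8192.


AA = (1.068 − 1.018)/(1.068 − 1)·100 = 73.5294
RA = 73.5294·0.8192

60.2353 %


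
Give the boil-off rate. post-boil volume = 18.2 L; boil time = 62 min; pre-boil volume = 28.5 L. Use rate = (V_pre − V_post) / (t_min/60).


rate = (28.5 − 18.2) / (62/60)

9.9677 L/hr


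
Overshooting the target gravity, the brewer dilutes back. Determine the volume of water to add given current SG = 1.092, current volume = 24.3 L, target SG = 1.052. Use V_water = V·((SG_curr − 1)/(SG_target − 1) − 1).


V_water = 24.3·((1.092 − 1)/(1.052 − 1) − 1)

18.6923 L


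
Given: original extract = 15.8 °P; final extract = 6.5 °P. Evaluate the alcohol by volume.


SG = 259/(259 − P);  ABV = (OG − FG)·131.25
OG = 259/(259 − 15.8) = 1.0650
FG = 259/(259 − 6.5) = 1.0257
ABV = (1.0650 − 1.0257)·131.25

5.1482 % ABV


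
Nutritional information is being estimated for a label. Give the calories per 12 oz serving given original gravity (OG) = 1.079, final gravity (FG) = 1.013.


ABW = (OG−FG)·131.25·0.79/FG;  °P = 259 − 259/SG (for OG→OE and FG→AE);  RE = 0.1808·OE + 0.8192·AE;  Cal = (6.9·ABW + 4·(RE−0.1))·FG·3.55
ABW = (1.079 − 1.013)·131.25·0.79/1.013 = 6.7556
OE = 259 − 259/1.079 = 18.9629 °P
AE = 259 − 259/1.013 = 3.3238 °P
RE = 0.1808·18.9629 + 0.8192·3.3238 = 6.1513 °P
Cal = (6.9·6.7556 + 4·(6.1513−0.1))·1.013·3.55

254.6747 kcal


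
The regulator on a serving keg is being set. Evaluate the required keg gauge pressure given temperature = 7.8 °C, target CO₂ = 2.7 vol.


psi = vols/(0.01821 + 0.09011·e^(−0.04·T)) − 14.695
psi = 2.7/(0.01821 + 0.09011·e^(−0.04·7.8)) − 14.695

17.3834 psi


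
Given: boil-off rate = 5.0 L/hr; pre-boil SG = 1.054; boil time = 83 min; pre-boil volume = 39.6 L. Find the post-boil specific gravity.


V_post = V_pre − rate·(t/60);  SG_post = 1 + (SG_pre−1)·V_pre/V_post
V_post = 39.6 − 5.0·(83/60) = 32.6833
SG_post = 1 + (1.054 − 1)·39.6/32.6833

1.0654


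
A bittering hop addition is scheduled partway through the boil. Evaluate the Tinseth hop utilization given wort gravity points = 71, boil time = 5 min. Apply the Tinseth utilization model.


U = 1.65·0.000125^(GP/1000) · (1 − e^(−0.04·t))/4.15
bigness = 1.65·0.000125^(71/1000) = 0.8717
boil_factor = (1 − e^(−0.04·5))/4.15 = 0.0437
U = 0.8717 · 0.0437

0.0381


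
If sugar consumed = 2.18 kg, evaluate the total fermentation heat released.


Q = m_sugar · 590 kJ/kg
Q = 2.18 · 590

1286.2000 kJ


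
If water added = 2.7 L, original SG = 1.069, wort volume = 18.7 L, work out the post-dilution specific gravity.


SG_new = 1 + (SG_old − 1)·V_old/(V_old + V_water)
pts = (1.069 − 1)·1000·18.7/(18.7 + 2.7) = 60.2944
SG_new = 1 + 60.2944/1000

1.0603


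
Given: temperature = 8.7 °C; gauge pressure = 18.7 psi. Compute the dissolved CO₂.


vols = (P + 14.695)·(0.01821 + 0.09011·e^(−0.04·T))
vols = (18.7 + 14.695)·(0.01821 + 0.09011·e^(−0.04·8.7))

2.7329 volumes


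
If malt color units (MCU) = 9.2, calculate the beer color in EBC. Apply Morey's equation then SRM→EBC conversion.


SRM = 1.4922·MCU^0.6859;  EBC = SRM·1.97
SRM = 1.4922·9.2^0.6859 = 6.8374
EBC = 6.8374·1.97

13.4696 EBC


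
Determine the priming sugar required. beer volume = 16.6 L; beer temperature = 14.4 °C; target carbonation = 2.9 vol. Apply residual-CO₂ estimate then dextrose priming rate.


residual = 14.695·(0.01821 + 0.09011·e^(−0.04·T));  sugar = (target − residual)·4.0·V
residual = 14.695·(0.01821 + 0.09011·e^(−0.04·14.4)) = 1.0120
sugar = (2.9 − 1.0120)·4.0·16.6

125.3654 g


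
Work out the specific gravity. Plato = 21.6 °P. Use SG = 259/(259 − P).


SG = 259/(259 − 21.6)

1.0910


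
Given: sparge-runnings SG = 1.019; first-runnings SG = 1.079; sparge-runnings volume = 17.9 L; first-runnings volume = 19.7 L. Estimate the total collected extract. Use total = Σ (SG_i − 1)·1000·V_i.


first = (1.079 − 1)·1000·19.7 = 1556.3000
sparge = (1.019 − 1)·1000·17.9 = 340.1000
total = 1556.3000 + 340.1000

1896.4000 gravity·L


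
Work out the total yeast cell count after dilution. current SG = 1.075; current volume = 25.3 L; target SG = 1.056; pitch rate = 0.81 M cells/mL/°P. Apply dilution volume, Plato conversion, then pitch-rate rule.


V_w = V·((SG_c−1)/(SG_t−1)−1);  °P = 259 − 259/SG_t;  cells = rate·(V+V_w)·°P
V_w = 25.3·((1.075−1)/(1.056−1)−1) = 8.5839
V_final = 25.3 + 8.5839 = 33.8839
°P = 259 − 259/1.056 = 13.7348
cells = 0.81·33.8839·13.7348

376.9664 billion cells


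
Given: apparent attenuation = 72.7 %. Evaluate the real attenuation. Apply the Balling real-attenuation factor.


RA = AA · 0.8192
RA = 72.7 · 0.8192

59.5558 %


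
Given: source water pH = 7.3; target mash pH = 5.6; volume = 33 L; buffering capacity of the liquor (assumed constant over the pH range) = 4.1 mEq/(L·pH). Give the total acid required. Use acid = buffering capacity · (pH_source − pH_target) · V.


acid = 4.1 · (7.3 − 5.6) · 33

230.0100 mEq
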